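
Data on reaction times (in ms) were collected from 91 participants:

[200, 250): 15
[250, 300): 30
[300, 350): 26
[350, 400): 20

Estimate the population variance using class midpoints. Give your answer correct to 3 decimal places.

2538.945

Midpoints: 225, 275, 325, 375
n = 91, Σfm = 27575, mean = 303.0220
Σfm² = 8586875
Σf(m − x̄)² = Σfm² − (Σfm)²/n = 8586875 − 27575²/91 = 231043.9560
Population variance = 231043.9560 / 91 = 2538.9446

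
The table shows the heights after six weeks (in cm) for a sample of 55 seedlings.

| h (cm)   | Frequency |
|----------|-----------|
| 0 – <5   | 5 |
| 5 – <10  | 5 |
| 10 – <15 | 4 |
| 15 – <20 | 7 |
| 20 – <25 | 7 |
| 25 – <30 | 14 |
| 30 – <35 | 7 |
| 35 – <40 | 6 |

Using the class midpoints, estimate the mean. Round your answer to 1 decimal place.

Midpoints: 2.5, 7.5, 12.5, 17.5, 22.5, 27.5, 32.5, 37.5
Σfm = 5×2.5 + 5×7.5 + 4×12.5 + 7×17.5 + 7×22.5 + 14×27.5 + 7×32.5 + 6×37.5 = 1217.5
n = Σf = 55
Mean = 1217.5 / 55 = 22.1364

22.1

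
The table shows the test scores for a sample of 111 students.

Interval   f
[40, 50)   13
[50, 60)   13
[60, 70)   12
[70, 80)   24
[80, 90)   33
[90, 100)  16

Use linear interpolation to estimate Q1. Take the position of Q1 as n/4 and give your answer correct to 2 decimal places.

61.46

Cumulative frequencies: 13, 26, 38, 62, 95, 111
n = 111; position = n/4 = 27.75.
This falls in the class [60, 70): L = 60, F = 26, f = 12, h = 10.
Lower quartile ≈ 60 + ((27.75 − 26) / 12) × 10 = 61.4583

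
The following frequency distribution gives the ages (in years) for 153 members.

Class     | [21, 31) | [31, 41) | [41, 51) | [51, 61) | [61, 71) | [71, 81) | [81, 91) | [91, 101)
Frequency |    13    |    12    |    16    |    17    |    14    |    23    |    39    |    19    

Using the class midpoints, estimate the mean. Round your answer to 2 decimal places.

Midpoints: 26, 36, 46, 56, 66, 76, 86, 96
Σfm = 13×26 + 12×36 + 16×46 + 17×56 + 14×66 + 23×76 + 39×86 + 19×96 = 10308
n = Σf = 153
Mean = 10308 / 153 = 67.3725

67.37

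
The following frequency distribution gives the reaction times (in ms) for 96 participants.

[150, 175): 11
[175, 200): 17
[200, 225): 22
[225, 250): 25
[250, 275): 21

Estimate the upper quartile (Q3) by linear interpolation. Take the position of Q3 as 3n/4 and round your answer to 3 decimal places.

Cumulative frequencies: 11, 28, 50, 75, 96
n = 96; position = 3n/4 = 72.
This falls in the class [225, 250): L = 225, F = 50, f = 25, h = 25.
Upper quartile ≈ 225 + ((72 − 50) / 25) × 25 = 247.0000

247.000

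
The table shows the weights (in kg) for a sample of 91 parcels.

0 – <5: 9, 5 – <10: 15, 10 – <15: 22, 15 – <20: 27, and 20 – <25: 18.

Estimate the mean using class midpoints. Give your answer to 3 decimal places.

14.148

Midpoints: 2.5, 7.5, 12.5, 17.5, 22.5
Σfm = 9×2.5 + 15×7.5 + 22×12.5 + 27×17.5 + 18×22.5 = 1287.5
n = Σf = 91
Mean = 1287.5 / 91 = 14.1484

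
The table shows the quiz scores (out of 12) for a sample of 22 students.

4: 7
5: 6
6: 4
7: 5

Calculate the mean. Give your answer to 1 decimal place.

Values: 4, 5, 6, 7
Σfx = 7×4 + 6×5 + 4×6 + 5×7 = 117
n = Σf = 22
Mean = 117 / 22 = 5.3182

5.3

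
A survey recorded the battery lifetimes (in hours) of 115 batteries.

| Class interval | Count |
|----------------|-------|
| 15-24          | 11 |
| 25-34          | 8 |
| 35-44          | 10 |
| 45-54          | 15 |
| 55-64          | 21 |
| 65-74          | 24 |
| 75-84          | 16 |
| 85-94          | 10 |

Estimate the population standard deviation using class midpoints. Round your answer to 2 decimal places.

Midpoints: 19.5, 29.5, 39.5, 49.5, 59.5, 69.5, 79.5, 89.5
n = 115, Σfm = 6672.5, mean = 58.0217
Σfm² = 434998.75
Σf(m − x̄)² = Σfm² − (Σfm)²/n = 434998.75 − 6672.5²/115 = 47848.6957
Population variance = 47848.6957 / 115 = 416.0756
Standard deviation = √416.0756 = 20.3979

20.40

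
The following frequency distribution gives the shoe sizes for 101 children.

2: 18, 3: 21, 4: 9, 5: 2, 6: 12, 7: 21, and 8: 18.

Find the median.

6

Cumulative frequencies: 18, 39, 48, 50, 62, 83, 101
n = 101, so the median is the value in position (n+1)/2 = 51.
Position 51 falls at value 6.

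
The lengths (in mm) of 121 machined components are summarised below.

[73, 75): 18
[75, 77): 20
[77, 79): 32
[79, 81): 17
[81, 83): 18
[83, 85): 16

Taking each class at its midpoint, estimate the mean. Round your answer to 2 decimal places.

78.74

Midpoints: 74, 76, 78, 80, 82, 84
Σfm = 18×74 + 20×76 + 32×78 + 17×80 + 18×82 + 16×84 = 9528
n = Σf = 121
Mean = 9528 / 121 = 78.7438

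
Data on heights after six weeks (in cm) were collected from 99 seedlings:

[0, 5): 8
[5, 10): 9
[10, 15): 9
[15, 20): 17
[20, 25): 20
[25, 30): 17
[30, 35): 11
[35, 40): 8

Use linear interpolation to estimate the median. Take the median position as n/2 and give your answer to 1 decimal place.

21.6

Cumulative frequencies: 8, 17, 26, 43, 63, 80, 91, 99
n = 99; position = n/2 = 49.5.
This falls in the class [20, 25): L = 20, F = 43, f = 20, h = 5.
Median ≈ 20 + ((49.5 − 43) / 20) × 5 = 21.6250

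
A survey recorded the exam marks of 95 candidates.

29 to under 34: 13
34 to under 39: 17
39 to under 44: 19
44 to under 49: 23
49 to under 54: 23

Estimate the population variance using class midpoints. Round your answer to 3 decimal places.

46.548

Midpoints: 31.5, 36.5, 41.5, 46.5, 51.5
n = 95, Σfm = 4072.5, mean = 42.8684
Σfm² = 179003.75
Σf(m − x̄)² = Σfm² − (Σfm)²/n = 179003.75 − 4072.5²/95 = 4422.1053
Population variance = 4422.1053 / 95 = 46.5485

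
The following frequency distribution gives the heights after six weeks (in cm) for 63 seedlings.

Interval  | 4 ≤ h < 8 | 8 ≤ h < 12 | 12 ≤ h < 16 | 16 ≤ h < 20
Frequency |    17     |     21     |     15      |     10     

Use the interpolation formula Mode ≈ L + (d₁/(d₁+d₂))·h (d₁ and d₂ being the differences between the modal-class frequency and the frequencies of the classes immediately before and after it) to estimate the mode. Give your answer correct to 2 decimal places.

Modal class: 8 ≤ h < 12 (highest frequency 21).
d₁ = 21 − 17 = 4, d₂ = 21 − 15 = 6
Mode ≈ 8 + (4/(4+6)) × 4 = 8 + 1.6000 = 9.6000

9.60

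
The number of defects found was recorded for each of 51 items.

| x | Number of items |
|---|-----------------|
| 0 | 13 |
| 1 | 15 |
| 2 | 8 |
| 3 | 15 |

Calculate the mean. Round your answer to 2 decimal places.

1.49

Values: 0, 1, 2, 3
Σfx = 13×0 + 15×1 + 8×2 + 15×3 = 76
n = Σf = 51
Mean = 76 / 51 = 1.4902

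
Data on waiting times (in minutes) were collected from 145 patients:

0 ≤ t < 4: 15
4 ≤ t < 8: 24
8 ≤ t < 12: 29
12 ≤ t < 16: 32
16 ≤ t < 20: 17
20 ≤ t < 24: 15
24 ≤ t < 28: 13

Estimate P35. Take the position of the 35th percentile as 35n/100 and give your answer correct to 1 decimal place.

Cumulative frequencies: 15, 39, 68, 100, 117, 132, 145
n = 145; position = 35n/100 = 50.75.
This falls in the class 8 ≤ t < 12: L = 8, F = 39, f = 29, h = 4.
35th percentile ≈ 8 + ((50.75 − 39) / 29) × 4 = 9.6207

9.6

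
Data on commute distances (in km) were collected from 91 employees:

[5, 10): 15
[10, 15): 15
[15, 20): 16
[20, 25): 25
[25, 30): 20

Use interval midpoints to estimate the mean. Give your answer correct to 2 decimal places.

18.60

Midpoints: 7.5, 12.5, 17.5, 22.5, 27.5
Σfm = 15×7.5 + 15×12.5 + 16×17.5 + 25×22.5 + 20×27.5 = 1692.5
n = Σf = 91
Mean = 1692.5 / 91 = 18.5989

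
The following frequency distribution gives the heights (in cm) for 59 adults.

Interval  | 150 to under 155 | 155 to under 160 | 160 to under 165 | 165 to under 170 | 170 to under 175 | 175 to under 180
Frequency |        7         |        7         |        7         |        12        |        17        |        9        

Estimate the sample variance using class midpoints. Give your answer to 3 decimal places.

Midpoints: 152.5, 157.5, 162.5, 167.5, 172.5, 177.5
n = 59, Σfm = 9847.5, mean = 166.9068
Σfm² = 1647368.75
Σf(m − x̄)² = Σfm² − (Σfm)²/n = 1647368.75 − 9847.5²/59 = 3754.2373
Sample variance = 3754.2373 / 58 = 64.7282

64.728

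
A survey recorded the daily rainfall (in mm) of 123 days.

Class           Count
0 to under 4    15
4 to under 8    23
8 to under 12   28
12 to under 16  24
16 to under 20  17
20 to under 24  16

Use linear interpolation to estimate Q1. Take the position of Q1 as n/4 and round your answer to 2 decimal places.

Cumulative frequencies: 15, 38, 66, 90, 107, 123
n = 123; position = n/4 = 30.75.
This falls in the class 4 to under 8: L = 4, F = 15, f = 23, h = 4.
Lower quartile ≈ 4 + ((30.75 − 15) / 23) × 4 = 6.7391

6.74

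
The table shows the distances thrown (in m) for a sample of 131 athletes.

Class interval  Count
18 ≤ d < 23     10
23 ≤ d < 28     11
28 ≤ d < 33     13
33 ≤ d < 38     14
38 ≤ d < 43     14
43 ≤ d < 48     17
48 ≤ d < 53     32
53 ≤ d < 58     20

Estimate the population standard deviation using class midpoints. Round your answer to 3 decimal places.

Midpoints: 20.5, 25.5, 30.5, 35.5, 40.5, 45.5, 50.5, 55.5
n = 131, Σfm = 5445.5, mean = 41.5687
Σfm² = 242462.75
Σf(m − x̄)² = Σfm² − (Σfm)²/n = 242462.75 − 5445.5²/131 = 16100.3817
Population variance = 16100.3817 / 131 = 122.9037
Standard deviation = √122.9037 = 11.0862

11.086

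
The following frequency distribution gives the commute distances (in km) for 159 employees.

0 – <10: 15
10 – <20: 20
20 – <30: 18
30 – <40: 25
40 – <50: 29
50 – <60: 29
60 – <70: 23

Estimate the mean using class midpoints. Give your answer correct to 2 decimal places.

Midpoints: 5, 15, 25, 35, 45, 55, 65
Σfm = 15×5 + 20×15 + 18×25 + 25×35 + 29×45 + 29×55 + 23×65 = 6095
n = Σf = 159
Mean = 6095 / 159 = 38.3333

38.33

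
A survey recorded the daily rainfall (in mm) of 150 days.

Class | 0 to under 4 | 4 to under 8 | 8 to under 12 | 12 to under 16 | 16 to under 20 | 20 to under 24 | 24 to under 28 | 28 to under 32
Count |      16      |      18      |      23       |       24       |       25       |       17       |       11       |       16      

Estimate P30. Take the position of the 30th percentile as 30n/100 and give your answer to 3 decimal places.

9.913

Cumulative frequencies: 16, 34, 57, 81, 106, 123, 134, 150
n = 150; position = 30n/100 = 45.
This falls in the class 8 to under 12: L = 8, F = 34, f = 23, h = 4.
30th percentile ≈ 8 + ((45 − 34) / 23) × 4 = 9.9130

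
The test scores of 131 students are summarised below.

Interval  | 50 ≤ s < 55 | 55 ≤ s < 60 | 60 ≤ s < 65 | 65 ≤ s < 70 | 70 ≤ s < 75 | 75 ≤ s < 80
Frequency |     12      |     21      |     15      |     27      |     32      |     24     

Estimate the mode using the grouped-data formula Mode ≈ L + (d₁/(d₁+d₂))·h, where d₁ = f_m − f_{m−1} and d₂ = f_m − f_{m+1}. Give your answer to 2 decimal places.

71.92

Modal class: 70 ≤ s < 75 (highest frequency 32).
d₁ = 32 − 27 = 5, d₂ = 32 − 24 = 8
Mode ≈ 70 + (5/(5+8)) × 5 = 70 + 1.9231 = 71.9231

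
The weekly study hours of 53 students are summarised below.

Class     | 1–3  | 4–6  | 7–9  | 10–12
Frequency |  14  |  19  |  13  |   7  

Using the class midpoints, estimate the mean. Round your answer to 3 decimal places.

Midpoints: 2, 5, 8, 11
Σfm = 14×2 + 19×5 + 13×8 + 7×11 = 304
n = Σf = 53
Mean = 304 / 53 = 5.7358

5.736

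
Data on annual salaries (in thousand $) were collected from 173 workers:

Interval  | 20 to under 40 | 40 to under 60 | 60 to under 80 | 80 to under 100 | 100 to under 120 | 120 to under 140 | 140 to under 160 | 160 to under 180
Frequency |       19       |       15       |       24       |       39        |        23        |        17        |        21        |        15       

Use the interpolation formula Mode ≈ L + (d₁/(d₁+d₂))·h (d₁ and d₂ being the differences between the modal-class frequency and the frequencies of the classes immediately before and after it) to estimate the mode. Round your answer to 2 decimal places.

89.68

Modal class: 80 to under 100 (highest frequency 39).
d₁ = 39 − 24 = 15, d₂ = 39 − 23 = 16
Mode ≈ 80 + (15/(15+16)) × 20 = 80 + 9.6774 = 89.6774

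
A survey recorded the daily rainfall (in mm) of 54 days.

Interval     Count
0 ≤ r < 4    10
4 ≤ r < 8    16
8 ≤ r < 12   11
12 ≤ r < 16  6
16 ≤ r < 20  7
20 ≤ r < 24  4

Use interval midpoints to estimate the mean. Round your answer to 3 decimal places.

Midpoints: 2, 6, 10, 14, 18, 22
Σfm = 10×2 + 16×6 + 11×10 + 6×14 + 7×18 + 4×22 = 524
n = Σf = 54
Mean = 524 / 54 = 9.7037

9.704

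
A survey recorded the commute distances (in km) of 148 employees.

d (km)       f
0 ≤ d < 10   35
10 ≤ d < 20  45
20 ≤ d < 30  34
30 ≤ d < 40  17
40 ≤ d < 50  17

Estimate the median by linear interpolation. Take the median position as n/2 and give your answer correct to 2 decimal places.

Cumulative frequencies: 35, 80, 114, 131, 148
n = 148; position = n/2 = 74.
This falls in the class 10 ≤ d < 20: L = 10, F = 35, f = 45, h = 10.
Median ≈ 10 + ((74 − 35) / 45) × 10 = 18.6667

18.67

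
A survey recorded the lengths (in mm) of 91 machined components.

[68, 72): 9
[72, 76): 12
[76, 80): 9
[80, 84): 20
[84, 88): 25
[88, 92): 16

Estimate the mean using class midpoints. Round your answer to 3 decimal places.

81.868

Midpoints: 70, 74, 78, 82, 86, 90
Σfm = 9×70 + 12×74 + 9×78 + 20×82 + 25×86 + 16×90 = 7450
n = Σf = 91
Mean = 7450 / 91 = 81.8681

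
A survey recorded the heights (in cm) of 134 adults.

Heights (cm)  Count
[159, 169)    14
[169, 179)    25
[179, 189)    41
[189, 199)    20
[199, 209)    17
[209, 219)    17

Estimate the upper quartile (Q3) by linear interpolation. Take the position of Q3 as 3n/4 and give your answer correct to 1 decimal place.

Cumulative frequencies: 14, 39, 80, 100, 117, 134
n = 134; position = 3n/4 = 100.5.
This falls in the class [199, 209): L = 199, F = 100, f = 17, h = 10.
Upper quartile ≈ 199 + ((100.5 − 100) / 17) × 10 = 199.2941

199.3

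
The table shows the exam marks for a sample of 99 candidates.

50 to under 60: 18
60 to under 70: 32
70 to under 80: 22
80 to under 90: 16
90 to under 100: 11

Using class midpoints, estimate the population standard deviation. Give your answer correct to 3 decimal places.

12.509

Midpoints: 55, 65, 75, 85, 95
n = 99, Σfm = 7125, mean = 71.9697
Σfm² = 528275
Σf(m − x̄)² = Σfm² − (Σfm)²/n = 528275 − 7125²/99 = 15490.9091
Population variance = 15490.9091 / 99 = 156.4738
Standard deviation = √156.4738 = 12.5089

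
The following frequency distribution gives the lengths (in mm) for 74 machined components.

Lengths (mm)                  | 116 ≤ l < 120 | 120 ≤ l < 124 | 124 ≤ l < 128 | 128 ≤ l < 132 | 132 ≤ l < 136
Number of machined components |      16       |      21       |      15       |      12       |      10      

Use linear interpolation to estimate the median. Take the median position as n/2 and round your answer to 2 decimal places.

Cumulative frequencies: 16, 37, 52, 64, 74
n = 74; position = n/2 = 37.
This falls in the class 120 ≤ l < 124: L = 120, F = 16, f = 21, h = 4.
Median ≈ 120 + ((37 − 16) / 21) × 4 = 124.0000

124.00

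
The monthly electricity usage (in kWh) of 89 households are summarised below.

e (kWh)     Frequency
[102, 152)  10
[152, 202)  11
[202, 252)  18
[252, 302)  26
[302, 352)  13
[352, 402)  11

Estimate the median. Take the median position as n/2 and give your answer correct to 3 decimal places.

262.577

Cumulative frequencies: 10, 21, 39, 65, 78, 89
n = 89; position = n/2 = 44.5.
This falls in the class [252, 302): L = 252, F = 39, f = 26, h = 50.
Median ≈ 252 + ((44.5 − 39) / 26) × 50 = 262.5769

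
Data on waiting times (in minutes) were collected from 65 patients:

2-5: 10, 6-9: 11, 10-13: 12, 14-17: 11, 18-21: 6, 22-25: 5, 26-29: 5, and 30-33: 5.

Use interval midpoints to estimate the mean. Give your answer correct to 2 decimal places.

14.70

Midpoints: 3.5, 7.5, 11.5, 15.5, 19.5, 23.5, 27.5, 31.5
Σfm = 10×3.5 + 11×7.5 + 12×11.5 + 11×15.5 + 6×19.5 + 5×23.5 + 5×27.5 + 5×31.5 = 955.5
n = Σf = 65
Mean = 955.5 / 65 = 14.7000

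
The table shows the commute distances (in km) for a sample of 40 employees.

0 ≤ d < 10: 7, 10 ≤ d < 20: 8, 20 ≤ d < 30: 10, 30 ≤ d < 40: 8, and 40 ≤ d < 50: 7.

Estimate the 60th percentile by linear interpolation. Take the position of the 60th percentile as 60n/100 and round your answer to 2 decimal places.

29.00

Cumulative frequencies: 7, 15, 25, 33, 40
n = 40; position = 60n/100 = 24.
This falls in the class 20 ≤ d < 30: L = 20, F = 15, f = 10, h = 10.
60th percentile ≈ 20 + ((24 − 15) / 10) × 10 = 29.0000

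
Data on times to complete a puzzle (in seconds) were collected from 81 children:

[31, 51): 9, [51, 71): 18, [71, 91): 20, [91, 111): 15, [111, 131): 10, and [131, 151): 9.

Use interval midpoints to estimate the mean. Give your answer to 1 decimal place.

87.4

Midpoints: 41, 61, 81, 101, 121, 141
Σfm = 9×41 + 18×61 + 20×81 + 15×101 + 10×121 + 9×141 = 7081
n = Σf = 81
Mean = 7081 / 81 = 87.4198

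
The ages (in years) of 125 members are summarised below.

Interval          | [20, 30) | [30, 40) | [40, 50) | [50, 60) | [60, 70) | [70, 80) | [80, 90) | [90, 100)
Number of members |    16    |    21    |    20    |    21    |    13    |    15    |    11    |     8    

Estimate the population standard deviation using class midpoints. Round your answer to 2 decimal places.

20.94

Midpoints: 25, 35, 45, 55, 65, 75, 85, 95
n = 125, Σfm = 6855, mean = 54.8400
Σfm² = 430725
Σf(m − x̄)² = Σfm² − (Σfm)²/n = 430725 − 6855²/125 = 54796.8000
Population variance = 54796.8000 / 125 = 438.3744
Standard deviation = √438.3744 = 20.9374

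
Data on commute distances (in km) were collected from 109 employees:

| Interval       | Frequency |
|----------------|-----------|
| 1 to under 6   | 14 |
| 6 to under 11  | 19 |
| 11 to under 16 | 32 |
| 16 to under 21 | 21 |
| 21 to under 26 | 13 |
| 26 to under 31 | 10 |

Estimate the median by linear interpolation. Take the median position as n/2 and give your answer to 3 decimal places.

14.359

Cumulative frequencies: 14, 33, 65, 86, 99, 109
n = 109; position = n/2 = 54.5.
This falls in the class 11 to under 16: L = 11, F = 33, f = 32, h = 5.
Median ≈ 11 + ((54.5 − 33) / 32) × 5 = 14.3594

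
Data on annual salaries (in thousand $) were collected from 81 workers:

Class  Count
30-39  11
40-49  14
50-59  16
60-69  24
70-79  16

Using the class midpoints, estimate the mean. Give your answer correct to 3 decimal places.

Midpoints: 34.5, 44.5, 54.5, 64.5, 74.5
Σfm = 11×34.5 + 14×44.5 + 16×54.5 + 24×64.5 + 16×74.5 = 4614.5
n = Σf = 81
Mean = 4614.5 / 81 = 56.9691

56.969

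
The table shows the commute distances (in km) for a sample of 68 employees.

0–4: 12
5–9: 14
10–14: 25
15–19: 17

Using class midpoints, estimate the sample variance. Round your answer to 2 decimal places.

Midpoints: 2, 7, 12, 17
n = 68, Σfm = 711, mean = 10.4559
Σfm² = 9247
Σf(m − x̄)² = Σfm² − (Σfm)²/n = 9247 − 711²/68 = 1812.8676
Sample variance = 1812.8676 / 67 = 27.0577

27.06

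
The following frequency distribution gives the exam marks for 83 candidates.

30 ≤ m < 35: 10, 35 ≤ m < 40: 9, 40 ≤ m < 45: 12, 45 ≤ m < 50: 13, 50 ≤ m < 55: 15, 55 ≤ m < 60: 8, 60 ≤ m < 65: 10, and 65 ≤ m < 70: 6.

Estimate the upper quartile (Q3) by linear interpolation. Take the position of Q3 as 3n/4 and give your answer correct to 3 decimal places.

57.031

Cumulative frequencies: 10, 19, 31, 44, 59, 67, 77, 83
n = 83; position = 3n/4 = 62.25.
This falls in the class 55 ≤ m < 60: L = 55, F = 59, f = 8, h = 5.
Upper quartile ≈ 55 + ((62.25 − 59) / 8) × 5 = 57.0312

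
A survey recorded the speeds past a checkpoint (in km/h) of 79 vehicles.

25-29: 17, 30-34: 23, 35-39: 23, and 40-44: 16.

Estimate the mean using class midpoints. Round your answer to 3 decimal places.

34.405

Midpoints: 27, 32, 37, 42
Σfm = 17×27 + 23×32 + 23×37 + 16×42 = 2718
n = Σf = 79
Mean = 2718 / 79 = 34.4051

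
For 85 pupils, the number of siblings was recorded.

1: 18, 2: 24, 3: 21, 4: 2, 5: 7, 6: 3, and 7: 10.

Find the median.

3

Cumulative frequencies: 18, 42, 63, 65, 72, 75, 85
n = 85, so the median is the value in position (n+1)/2 = 43.
Position 43 falls at value 3.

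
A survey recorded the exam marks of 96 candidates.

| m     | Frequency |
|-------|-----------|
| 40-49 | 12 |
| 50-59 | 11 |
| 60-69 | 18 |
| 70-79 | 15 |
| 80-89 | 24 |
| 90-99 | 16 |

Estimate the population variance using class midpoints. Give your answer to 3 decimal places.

Midpoints: 44.5, 54.5, 64.5, 74.5, 84.5, 94.5
n = 96, Σfm = 6952, mean = 72.4167
Σfm² = 528824
Σf(m − x̄)² = Σfm² − (Σfm)²/n = 528824 − 6952²/96 = 25383.3333
Population variance = 25383.3333 / 96 = 264.4097

264.410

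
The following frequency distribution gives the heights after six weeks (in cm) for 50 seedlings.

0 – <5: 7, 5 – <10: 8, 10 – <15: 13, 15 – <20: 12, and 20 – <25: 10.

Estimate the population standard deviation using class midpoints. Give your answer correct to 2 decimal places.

Midpoints: 2.5, 7.5, 12.5, 17.5, 22.5
n = 50, Σfm = 675, mean = 13.5000
Σfm² = 11262.5
Σf(m − x̄)² = Σfm² − (Σfm)²/n = 11262.5 − 675²/50 = 2150.0000
Population variance = 2150.0000 / 50 = 43.0000
Standard deviation = √43.0000 = 6.5574

6.56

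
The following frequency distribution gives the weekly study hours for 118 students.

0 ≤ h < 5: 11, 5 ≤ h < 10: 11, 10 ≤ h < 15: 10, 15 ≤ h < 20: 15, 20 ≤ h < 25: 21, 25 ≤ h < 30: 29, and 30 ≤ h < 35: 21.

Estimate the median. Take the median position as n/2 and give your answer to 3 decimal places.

22.857

Cumulative frequencies: 11, 22, 32, 47, 68, 97, 118
n = 118; position = n/2 = 59.
This falls in the class 20 ≤ h < 25: L = 20, F = 47, f = 21, h = 5.
Median ≈ 20 + ((59 − 47) / 21) × 5 = 22.8571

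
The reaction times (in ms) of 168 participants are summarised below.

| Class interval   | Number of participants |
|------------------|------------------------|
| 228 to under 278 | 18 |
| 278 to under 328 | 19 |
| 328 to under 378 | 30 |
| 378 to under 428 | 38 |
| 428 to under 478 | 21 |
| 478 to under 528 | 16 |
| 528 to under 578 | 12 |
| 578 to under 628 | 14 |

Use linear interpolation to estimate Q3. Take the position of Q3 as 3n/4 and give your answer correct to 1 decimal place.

478.0

Cumulative frequencies: 18, 37, 67, 105, 126, 142, 154, 168
n = 168; position = 3n/4 = 126.
This falls in the class 428 to under 478: L = 428, F = 105, f = 21, h = 50.
Upper quartile ≈ 428 + ((126 − 105) / 21) × 50 = 478.0000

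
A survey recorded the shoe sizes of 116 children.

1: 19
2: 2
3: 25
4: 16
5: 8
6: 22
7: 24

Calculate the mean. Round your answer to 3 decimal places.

4.328

Values: 1, 2, 3, 4, 5, 6, 7
Σfx = 19×1 + 2×2 + 25×3 + 16×4 + 8×5 + 22×6 + 24×7 = 502
n = Σf = 116
Mean = 502 / 116 = 4.3276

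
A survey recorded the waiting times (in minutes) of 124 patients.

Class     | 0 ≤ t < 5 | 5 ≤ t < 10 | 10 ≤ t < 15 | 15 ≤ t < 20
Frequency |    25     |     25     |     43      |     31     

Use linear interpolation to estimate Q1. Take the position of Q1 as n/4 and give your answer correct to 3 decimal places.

6.200

Cumulative frequencies: 25, 50, 93, 124
n = 124; position = n/4 = 31.
This falls in the class 5 ≤ t < 10: L = 5, F = 25, f = 25, h = 5.
Lower quartile ≈ 5 + ((31 − 25) / 25) × 5 = 6.2000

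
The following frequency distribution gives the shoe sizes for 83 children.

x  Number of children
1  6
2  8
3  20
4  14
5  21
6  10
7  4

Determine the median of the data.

4

Cumulative frequencies: 6, 14, 34, 48, 69, 79, 83
n = 83, so the median is the value in position (n+1)/2 = 42.
Position 42 falls at value 4.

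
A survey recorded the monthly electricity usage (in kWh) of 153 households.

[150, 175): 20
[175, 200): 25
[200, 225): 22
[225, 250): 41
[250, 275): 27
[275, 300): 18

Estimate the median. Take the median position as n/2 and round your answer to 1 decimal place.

230.8

Cumulative frequencies: 20, 45, 67, 108, 135, 153
n = 153; position = n/2 = 76.5.
This falls in the class [225, 250): L = 225, F = 67, f = 41, h = 25.
Median ≈ 225 + ((76.5 − 67) / 41) × 25 = 230.7927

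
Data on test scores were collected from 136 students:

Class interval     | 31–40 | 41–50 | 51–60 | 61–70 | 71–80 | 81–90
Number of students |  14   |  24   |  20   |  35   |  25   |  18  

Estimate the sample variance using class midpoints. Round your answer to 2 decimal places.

238.03

Midpoints: 35.5, 45.5, 55.5, 65.5, 75.5, 85.5
n = 136, Σfm = 8418, mean = 61.8971
Σfm² = 553184
Σf(m − x̄)² = Σfm² − (Σfm)²/n = 553184 − 8418²/136 = 32134.5588
Sample variance = 32134.5588 / 135 = 238.0338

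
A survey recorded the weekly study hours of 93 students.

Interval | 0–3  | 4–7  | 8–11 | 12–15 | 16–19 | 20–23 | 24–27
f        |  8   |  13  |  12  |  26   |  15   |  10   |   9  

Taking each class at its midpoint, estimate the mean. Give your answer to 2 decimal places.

13.50

Midpoints: 1.5, 5.5, 9.5, 13.5, 17.5, 21.5, 25.5
Σfm = 8×1.5 + 13×5.5 + 12×9.5 + 26×13.5 + 15×17.5 + 10×21.5 + 9×25.5 = 1255.5
n = Σf = 93
Mean = 1255.5 / 93 = 13.5000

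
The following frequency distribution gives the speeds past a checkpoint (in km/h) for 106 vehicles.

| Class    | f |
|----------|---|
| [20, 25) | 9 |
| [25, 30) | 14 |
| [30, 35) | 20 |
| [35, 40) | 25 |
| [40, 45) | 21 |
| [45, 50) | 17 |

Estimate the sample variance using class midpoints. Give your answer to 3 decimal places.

Midpoints: 22.5, 27.5, 32.5, 37.5, 42.5, 47.5
n = 106, Σfm = 3875, mean = 36.5566
Σfm² = 147712.5
Σf(m − x̄)² = Σfm² − (Σfm)²/n = 147712.5 − 3875²/106 = 6055.6604
Sample variance = 6055.6604 / 105 = 57.6730

57.673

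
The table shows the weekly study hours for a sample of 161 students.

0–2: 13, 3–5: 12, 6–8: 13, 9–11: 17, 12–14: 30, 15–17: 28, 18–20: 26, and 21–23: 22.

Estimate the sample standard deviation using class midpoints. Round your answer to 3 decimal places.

6.336

Midpoints: 1, 4, 7, 10, 13, 16, 19, 22
n = 161, Σfm = 2138, mean = 13.2795
Σfm² = 34814
Σf(m − x̄)² = Σfm² − (Σfm)²/n = 34814 − 2138²/161 = 6422.4224
Sample variance = 6422.4224 / 160 = 40.1401
Standard deviation = √40.1401 = 6.3356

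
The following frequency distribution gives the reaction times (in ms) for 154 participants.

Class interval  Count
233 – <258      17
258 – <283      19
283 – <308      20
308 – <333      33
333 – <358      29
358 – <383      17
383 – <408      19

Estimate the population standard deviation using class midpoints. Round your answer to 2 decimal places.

Midpoints: 245.5, 270.5, 295.5, 320.5, 345.5, 370.5, 395.5
n = 154, Σfm = 49632, mean = 322.2857
Σfm² = 16318318.5
Σf(m − x̄)² = Σfm² − (Σfm)²/n = 16318318.5 − 49632²/154 = 322633.9286
Population variance = 322633.9286 / 154 = 2095.0255
Standard deviation = √2095.0255 = 45.7714

45.77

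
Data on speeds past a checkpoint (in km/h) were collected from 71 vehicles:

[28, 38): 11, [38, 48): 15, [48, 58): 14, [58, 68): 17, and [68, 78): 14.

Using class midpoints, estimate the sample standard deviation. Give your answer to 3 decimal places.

13.685

Midpoints: 33, 43, 53, 63, 73
n = 71, Σfm = 3843, mean = 54.1268
Σfm² = 221119
Σf(m − x̄)² = Σfm² − (Σfm)²/n = 221119 − 3843²/71 = 13109.8592
Sample variance = 13109.8592 / 70 = 187.2837
Standard deviation = √187.2837 = 13.6852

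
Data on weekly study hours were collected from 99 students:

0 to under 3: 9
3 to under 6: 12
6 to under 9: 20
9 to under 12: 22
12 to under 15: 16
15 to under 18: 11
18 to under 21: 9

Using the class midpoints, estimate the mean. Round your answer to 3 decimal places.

Midpoints: 1.5, 4.5, 7.5, 10.5, 13.5, 16.5, 19.5
Σfm = 9×1.5 + 12×4.5 + 20×7.5 + 22×10.5 + 16×13.5 + 11×16.5 + 9×19.5 = 1021.5
n = Σf = 99
Mean = 1021.5 / 99 = 10.3182

10.318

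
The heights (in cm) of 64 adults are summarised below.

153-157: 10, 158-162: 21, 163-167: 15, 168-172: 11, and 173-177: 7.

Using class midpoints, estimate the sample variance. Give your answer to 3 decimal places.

Midpoints: 155, 160, 165, 170, 175
n = 64, Σfm = 10480, mean = 163.7500
Σfm² = 1718500
Σf(m − x̄)² = Σfm² − (Σfm)²/n = 1718500 − 10480²/64 = 2400.0000
Sample variance = 2400.0000 / 63 = 38.0952

38.095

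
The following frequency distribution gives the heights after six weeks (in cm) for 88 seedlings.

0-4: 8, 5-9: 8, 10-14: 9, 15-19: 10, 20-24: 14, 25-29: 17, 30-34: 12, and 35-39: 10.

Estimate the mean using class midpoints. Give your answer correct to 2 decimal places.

Midpoints: 2, 7, 12, 17, 22, 27, 32, 37
Σfm = 8×2 + 8×7 + 9×12 + 10×17 + 14×22 + 17×27 + 12×32 + 10×37 = 1871
n = Σf = 88
Mean = 1871 / 88 = 21.2614

21.26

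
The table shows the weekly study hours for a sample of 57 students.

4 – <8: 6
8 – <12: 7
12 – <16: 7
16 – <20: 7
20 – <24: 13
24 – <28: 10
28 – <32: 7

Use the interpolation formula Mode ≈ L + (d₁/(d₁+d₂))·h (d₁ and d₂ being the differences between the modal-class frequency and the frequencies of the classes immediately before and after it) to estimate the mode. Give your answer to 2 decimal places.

22.67

Modal class: 20 – <24 (highest frequency 13).
d₁ = 13 − 7 = 6, d₂ = 13 − 10 = 3
Mode ≈ 20 + (6/(6+3)) × 4 = 20 + 2.6667 = 22.6667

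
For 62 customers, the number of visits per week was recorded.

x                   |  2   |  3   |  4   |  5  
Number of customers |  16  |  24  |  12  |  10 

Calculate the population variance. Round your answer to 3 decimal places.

1.030

Values: 2, 3, 4, 5
n = 62, Σfx = 202, mean = 3.2581
Σfx² = 722
Σf(x − x̄)² = Σfx² − (Σfx)²/n = 722 − 202²/62 = 63.8710
Population variance = 63.8710 / 62 = 1.0302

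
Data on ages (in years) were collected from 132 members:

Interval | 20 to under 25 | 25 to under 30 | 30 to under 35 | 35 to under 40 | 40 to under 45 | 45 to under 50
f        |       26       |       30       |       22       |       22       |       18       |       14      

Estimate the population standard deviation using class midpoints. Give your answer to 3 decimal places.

Midpoints: 22.5, 27.5, 32.5, 37.5, 42.5, 47.5
n = 132, Σfm = 4380, mean = 33.1818
Σfm² = 154125
Σf(m − x̄)² = Σfm² − (Σfm)²/n = 154125 − 4380²/132 = 8788.6364
Population variance = 8788.6364 / 132 = 66.5806
Standard deviation = √66.5806 = 8.1597

8.160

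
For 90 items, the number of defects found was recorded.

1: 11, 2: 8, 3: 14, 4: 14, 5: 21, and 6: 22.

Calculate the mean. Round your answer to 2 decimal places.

4.02

Values: 1, 2, 3, 4, 5, 6
Σfx = 11×1 + 8×2 + 14×3 + 14×4 + 21×5 + 22×6 = 362
n = Σf = 90
Mean = 362 / 90 = 4.0222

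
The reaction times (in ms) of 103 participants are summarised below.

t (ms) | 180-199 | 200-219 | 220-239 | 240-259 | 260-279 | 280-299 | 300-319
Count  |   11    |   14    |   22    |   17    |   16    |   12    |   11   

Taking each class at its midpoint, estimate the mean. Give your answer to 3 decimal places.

Midpoints: 189.5, 209.5, 229.5, 249.5, 269.5, 289.5, 309.5
Σfm = 11×189.5 + 14×209.5 + 22×229.5 + 17×249.5 + 16×269.5 + 12×289.5 + 11×309.5 = 25498.5
n = Σf = 103
Mean = 25498.5 / 103 = 247.5583

247.558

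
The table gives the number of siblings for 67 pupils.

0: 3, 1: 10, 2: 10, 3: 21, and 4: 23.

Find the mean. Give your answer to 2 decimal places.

Values: 0, 1, 2, 3, 4
Σfx = 3×0 + 10×1 + 10×2 + 21×3 + 23×4 = 185
n = Σf = 67
Mean = 185 / 67 = 2.7612

2.76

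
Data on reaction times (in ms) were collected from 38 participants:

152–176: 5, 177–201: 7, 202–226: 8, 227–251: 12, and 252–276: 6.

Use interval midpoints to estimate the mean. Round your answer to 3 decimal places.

218.605

Midpoints: 164, 189, 214, 239, 264
Σfm = 5×164 + 7×189 + 8×214 + 12×239 + 6×264 = 8307
n = Σf = 38
Mean = 8307 / 38 = 218.6053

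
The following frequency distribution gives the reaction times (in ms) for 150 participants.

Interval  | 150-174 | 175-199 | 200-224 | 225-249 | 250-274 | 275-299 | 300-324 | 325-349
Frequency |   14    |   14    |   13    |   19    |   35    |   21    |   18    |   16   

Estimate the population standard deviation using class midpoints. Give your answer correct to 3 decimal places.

Midpoints: 162, 187, 212, 237, 262, 287, 312, 337
n = 150, Σfm = 38350, mean = 255.6667
Σfm² = 10210050
Σf(m − x̄)² = Σfm² − (Σfm)²/n = 10210050 − 38350²/150 = 405233.3333
Population variance = 405233.3333 / 150 = 2701.5556
Standard deviation = √2701.5556 = 51.9765

51.976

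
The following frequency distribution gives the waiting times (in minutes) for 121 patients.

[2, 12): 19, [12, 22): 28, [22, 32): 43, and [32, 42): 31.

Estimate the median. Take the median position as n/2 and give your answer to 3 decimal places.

25.140

Cumulative frequencies: 19, 47, 90, 121
n = 121; position = n/2 = 60.5.
This falls in the class [22, 32): L = 22, F = 47, f = 43, h = 10.
Median ≈ 22 + ((60.5 − 47) / 43) × 10 = 25.1395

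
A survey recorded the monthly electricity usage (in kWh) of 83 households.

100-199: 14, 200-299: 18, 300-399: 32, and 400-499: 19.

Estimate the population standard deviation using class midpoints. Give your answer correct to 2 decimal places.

100.73

Midpoints: 149.5, 249.5, 349.5, 449.5
n = 83, Σfm = 26308.5, mean = 316.9699
Σfm² = 9181170.75
Σf(m − x̄)² = Σfm² − (Σfm)²/n = 9181170.75 − 26308.5²/83 = 842168.6747
Population variance = 842168.6747 / 83 = 10146.6105
Standard deviation = √10146.6105 = 100.7304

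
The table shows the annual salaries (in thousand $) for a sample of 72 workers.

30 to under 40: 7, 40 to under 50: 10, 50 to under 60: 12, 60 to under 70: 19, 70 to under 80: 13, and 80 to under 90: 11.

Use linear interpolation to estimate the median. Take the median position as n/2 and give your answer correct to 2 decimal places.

63.68

Cumulative frequencies: 7, 17, 29, 48, 61, 72
n = 72; position = n/2 = 36.
This falls in the class 60 to under 70: L = 60, F = 29, f = 19, h = 10.
Median ≈ 60 + ((36 − 29) / 19) × 10 = 63.6842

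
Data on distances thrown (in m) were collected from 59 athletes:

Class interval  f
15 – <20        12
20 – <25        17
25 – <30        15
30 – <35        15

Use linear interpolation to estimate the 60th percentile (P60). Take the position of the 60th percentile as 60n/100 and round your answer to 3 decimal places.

Cumulative frequencies: 12, 29, 44, 59
n = 59; position = 60n/100 = 35.4.
This falls in the class 25 – <30: L = 25, F = 29, f = 15, h = 5.
60th percentile ≈ 25 + ((35.4 − 29) / 15) × 5 = 27.1333

27.133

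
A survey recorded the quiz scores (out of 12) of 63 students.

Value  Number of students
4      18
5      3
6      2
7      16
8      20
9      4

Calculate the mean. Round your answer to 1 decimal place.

Values: 4, 5, 6, 7, 8, 9
Σfx = 18×4 + 3×5 + 2×6 + 16×7 + 20×8 + 4×9 = 407
n = Σf = 63
Mean = 407 / 63 = 6.4603

6.5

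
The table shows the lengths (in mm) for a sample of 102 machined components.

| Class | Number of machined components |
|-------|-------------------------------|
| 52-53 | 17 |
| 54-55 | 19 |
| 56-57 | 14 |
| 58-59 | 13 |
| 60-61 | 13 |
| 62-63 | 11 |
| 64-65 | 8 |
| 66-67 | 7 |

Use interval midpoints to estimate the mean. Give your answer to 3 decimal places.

58.186

Midpoints: 52.5, 54.5, 56.5, 58.5, 60.5, 62.5, 64.5, 66.5
Σfm = 17×52.5 + 19×54.5 + 14×56.5 + 13×58.5 + 13×60.5 + 11×62.5 + 8×64.5 + 7×66.5 = 5935
n = Σf = 102
Mean = 5935 / 102 = 58.1863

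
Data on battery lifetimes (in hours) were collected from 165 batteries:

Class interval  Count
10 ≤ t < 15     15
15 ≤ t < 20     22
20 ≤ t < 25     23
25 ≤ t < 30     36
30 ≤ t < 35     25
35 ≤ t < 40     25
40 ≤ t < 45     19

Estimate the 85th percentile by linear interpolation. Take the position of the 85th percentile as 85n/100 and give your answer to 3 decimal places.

38.850

Cumulative frequencies: 15, 37, 60, 96, 121, 146, 165
n = 165; position = 85n/100 = 140.25.
This falls in the class 35 ≤ t < 40: L = 35, F = 121, f = 25, h = 5.
85th percentile ≈ 35 + ((140.25 − 121) / 25) × 5 = 38.8500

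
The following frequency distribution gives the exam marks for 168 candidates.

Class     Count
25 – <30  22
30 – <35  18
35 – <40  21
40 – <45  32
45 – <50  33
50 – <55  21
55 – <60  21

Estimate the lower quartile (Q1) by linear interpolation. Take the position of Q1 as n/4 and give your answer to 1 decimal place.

35.5

Cumulative frequencies: 22, 40, 61, 93, 126, 147, 168
n = 168; position = n/4 = 42.
This falls in the class 35 – <40: L = 35, F = 40, f = 21, h = 5.
Lower quartile ≈ 35 + ((42 − 40) / 21) × 5 = 35.4762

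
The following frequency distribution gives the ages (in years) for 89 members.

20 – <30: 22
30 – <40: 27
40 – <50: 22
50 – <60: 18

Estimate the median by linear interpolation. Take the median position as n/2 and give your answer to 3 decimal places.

Cumulative frequencies: 22, 49, 71, 89
n = 89; position = n/2 = 44.5.
This falls in the class 30 – <40: L = 30, F = 22, f = 27, h = 10.
Median ≈ 30 + ((44.5 − 22) / 27) × 10 = 38.3333

38.333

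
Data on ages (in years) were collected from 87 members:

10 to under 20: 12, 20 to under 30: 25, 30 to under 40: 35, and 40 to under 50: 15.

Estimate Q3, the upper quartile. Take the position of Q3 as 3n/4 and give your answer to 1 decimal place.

Cumulative frequencies: 12, 37, 72, 87
n = 87; position = 3n/4 = 65.25.
This falls in the class 30 to under 40: L = 30, F = 37, f = 35, h = 10.
Upper quartile ≈ 30 + ((65.25 − 37) / 35) × 10 = 38.0714

38.1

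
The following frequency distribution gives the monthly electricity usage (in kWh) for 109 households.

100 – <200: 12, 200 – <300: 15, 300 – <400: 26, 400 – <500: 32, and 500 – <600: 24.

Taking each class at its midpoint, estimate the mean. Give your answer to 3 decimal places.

Midpoints: 150, 250, 350, 450, 550
Σfm = 12×150 + 15×250 + 26×350 + 32×450 + 24×550 = 42250
n = Σf = 109
Mean = 42250 / 109 = 387.6147

387.615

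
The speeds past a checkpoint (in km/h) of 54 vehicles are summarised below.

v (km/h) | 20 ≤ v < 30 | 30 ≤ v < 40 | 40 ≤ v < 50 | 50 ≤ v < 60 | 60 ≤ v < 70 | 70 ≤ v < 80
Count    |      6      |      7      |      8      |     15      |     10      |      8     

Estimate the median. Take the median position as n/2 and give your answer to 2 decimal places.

54.00

Cumulative frequencies: 6, 13, 21, 36, 46, 54
n = 54; position = n/2 = 27.
This falls in the class 50 ≤ v < 60: L = 50, F = 21, f = 15, h = 10.
Median ≈ 50 + ((27 − 21) / 15) × 10 = 54.0000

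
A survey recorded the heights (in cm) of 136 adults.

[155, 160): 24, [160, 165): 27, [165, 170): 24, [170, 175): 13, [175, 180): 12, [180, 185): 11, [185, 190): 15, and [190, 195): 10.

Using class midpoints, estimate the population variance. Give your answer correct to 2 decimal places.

Midpoints: 157.5, 162.5, 167.5, 172.5, 177.5, 182.5, 187.5, 192.5
n = 136, Σfm = 23305, mean = 171.3603
Σfm² = 4010850
Σf(m − x̄)² = Σfm² − (Σfm)²/n = 4010850 − 23305²/136 = 17298.3456
Population variance = 17298.3456 / 136 = 127.1937

127.19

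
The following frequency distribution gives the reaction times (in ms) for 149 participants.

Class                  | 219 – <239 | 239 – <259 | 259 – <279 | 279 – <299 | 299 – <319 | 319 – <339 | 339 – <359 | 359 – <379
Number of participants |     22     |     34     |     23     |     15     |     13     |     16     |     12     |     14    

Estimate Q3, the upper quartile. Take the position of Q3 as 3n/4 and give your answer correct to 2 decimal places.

324.94

Cumulative frequencies: 22, 56, 79, 94, 107, 123, 135, 149
n = 149; position = 3n/4 = 111.75.
This falls in the class 319 – <339: L = 319, F = 107, f = 16, h = 20.
Upper quartile ≈ 319 + ((111.75 − 107) / 16) × 20 = 324.9375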